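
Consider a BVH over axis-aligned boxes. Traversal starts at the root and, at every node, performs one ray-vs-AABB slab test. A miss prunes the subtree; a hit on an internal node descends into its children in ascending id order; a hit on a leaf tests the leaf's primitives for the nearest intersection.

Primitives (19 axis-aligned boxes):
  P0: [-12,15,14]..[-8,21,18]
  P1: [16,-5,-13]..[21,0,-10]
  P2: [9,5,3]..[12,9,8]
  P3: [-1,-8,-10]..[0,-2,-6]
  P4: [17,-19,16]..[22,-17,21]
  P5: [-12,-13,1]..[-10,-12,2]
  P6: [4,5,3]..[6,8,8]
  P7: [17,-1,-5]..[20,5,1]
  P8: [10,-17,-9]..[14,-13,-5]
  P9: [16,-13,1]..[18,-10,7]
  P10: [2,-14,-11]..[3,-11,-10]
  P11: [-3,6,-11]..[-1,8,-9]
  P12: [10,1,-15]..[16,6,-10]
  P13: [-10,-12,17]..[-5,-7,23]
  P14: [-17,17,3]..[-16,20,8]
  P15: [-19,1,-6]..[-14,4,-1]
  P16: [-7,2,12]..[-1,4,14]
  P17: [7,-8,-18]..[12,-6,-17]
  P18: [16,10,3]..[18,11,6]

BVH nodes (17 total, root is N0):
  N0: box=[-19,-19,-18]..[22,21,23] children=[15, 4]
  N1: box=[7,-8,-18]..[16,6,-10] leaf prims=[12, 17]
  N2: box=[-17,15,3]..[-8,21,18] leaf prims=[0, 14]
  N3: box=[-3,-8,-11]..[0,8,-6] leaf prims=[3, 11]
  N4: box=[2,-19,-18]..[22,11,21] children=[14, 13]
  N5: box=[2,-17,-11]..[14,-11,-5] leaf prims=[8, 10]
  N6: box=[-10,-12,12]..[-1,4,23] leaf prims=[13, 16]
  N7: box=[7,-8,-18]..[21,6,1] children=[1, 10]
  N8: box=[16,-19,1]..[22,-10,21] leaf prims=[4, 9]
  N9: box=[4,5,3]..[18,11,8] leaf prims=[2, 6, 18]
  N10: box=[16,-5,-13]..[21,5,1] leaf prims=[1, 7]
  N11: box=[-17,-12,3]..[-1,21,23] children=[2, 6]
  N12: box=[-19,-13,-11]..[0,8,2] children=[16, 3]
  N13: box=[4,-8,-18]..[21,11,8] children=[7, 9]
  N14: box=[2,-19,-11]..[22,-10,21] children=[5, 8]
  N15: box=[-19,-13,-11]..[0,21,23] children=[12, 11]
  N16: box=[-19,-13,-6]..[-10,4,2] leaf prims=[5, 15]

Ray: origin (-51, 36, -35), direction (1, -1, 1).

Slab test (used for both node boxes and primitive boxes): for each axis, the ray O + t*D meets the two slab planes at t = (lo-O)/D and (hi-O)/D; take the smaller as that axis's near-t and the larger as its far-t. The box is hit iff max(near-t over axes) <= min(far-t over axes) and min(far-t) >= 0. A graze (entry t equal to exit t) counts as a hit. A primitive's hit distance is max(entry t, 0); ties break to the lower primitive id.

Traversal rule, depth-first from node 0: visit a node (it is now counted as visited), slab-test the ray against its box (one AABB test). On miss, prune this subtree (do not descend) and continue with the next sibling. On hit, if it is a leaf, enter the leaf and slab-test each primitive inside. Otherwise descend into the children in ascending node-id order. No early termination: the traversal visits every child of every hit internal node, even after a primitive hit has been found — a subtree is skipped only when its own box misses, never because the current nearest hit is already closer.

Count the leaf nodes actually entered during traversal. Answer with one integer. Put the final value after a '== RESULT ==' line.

Traverse from the root:
N0 x:[32,73] y:[15,55] z:[17,58] -> hit [32,55], descend [4, 15]
  N4 x:[53,73] y:[25,55] z:[17,56] -> hit [53,55], descend [13, 14]
    N13 x:[55,72] y:[25,44] z:[17,43] -> miss, prune
    N14 x:[53,73] y:[46,55] z:[24,56] -> hit [53,55], descend [5, 8]
      N5 x:[53,65] y:[47,53] z:[24,30] -> miss, prune
      N8 x:[67,73] y:[46,55] z:[36,56] -> miss, prune
  N15 x:[32,51] y:[15,49] z:[24,58] -> hit [32,49], descend [11, 12]
    N11 x:[34,50] y:[15,48] z:[38,58] -> hit [38,48], descend [2, 6]
      N2 x:[34,43] y:[15,21] z:[38,53] -> miss, prune
      N6 x:[41,50] y:[32,48] z:[47,58] -> hit [47,48] leaf, test {P13(miss), P16(miss)}
    N12 x:[32,51] y:[28,49] z:[24,37] -> hit [32,37], descend [3, 16]
      N3 x:[48,51] y:[28,44] z:[24,29] -> miss, prune
      N16 x:[32,41] y:[32,49] z:[29,37] -> hit [32,37] leaf, test {P5(miss), P15@t=32}

order=[0, 4, 13, 14, 5, 8, 15, 11, 2, 6, 12, 3, 16]  |boxes|=13  |leaves|=2  hit=P15

== RESULT ==
2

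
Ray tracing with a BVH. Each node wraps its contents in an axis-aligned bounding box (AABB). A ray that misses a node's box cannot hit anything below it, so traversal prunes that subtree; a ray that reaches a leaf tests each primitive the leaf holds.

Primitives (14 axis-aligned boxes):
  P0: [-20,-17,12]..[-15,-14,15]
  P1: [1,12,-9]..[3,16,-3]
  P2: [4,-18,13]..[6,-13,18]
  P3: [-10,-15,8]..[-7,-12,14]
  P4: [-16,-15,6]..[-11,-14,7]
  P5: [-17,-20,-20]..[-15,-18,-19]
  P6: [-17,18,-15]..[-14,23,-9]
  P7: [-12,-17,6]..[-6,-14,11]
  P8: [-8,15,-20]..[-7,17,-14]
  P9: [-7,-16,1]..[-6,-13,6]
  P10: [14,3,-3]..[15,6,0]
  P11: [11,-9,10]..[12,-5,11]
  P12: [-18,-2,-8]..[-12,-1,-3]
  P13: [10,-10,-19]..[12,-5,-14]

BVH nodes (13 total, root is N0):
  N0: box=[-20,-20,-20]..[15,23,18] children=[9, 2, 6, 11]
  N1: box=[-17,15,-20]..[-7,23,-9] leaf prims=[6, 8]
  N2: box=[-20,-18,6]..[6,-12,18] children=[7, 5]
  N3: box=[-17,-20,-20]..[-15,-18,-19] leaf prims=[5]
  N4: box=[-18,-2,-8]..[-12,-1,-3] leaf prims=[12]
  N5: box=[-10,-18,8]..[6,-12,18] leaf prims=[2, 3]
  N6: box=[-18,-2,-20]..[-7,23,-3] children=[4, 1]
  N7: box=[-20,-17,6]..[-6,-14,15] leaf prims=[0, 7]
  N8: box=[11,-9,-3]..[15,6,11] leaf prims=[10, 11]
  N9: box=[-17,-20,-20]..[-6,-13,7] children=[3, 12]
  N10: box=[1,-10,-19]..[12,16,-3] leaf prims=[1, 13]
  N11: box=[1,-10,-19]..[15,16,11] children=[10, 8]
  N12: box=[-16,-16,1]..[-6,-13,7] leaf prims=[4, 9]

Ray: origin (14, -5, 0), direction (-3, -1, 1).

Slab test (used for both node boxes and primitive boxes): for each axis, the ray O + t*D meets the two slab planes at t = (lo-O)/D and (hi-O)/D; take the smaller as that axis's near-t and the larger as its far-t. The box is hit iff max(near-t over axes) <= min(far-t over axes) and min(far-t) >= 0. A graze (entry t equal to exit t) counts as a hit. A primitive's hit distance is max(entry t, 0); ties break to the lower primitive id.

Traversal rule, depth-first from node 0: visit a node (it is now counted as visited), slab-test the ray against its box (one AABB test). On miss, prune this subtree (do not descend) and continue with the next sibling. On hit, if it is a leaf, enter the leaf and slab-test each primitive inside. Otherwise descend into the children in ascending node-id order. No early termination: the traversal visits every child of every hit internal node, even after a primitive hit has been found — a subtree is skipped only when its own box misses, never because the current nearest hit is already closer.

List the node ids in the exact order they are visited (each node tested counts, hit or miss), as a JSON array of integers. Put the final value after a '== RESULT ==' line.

Walk:
N0 x:[-1/3,34/3] y:[-28,15] z:[-20,18] -> hit [-1/3,34/3], descend [2, 6, 9, 11]
  N2 x:[8/3,34/3] y:[7,13] z:[6,18] -> hit [7,34/3], descend [5, 7]
    N5 x:[8/3,8] y:[7,13] z:[8,18] -> hit [8,8] leaf, test {P2(miss), P3@t=8}
    N7 x:[20/3,34/3] y:[9,12] z:[6,15] -> hit [9,34/3] leaf, test {P0(miss), P7(miss)}
  N6 x:[7,32/3] y:[-28,-3] z:[-20,-3] -> miss, prune
  N9 x:[20/3,31/3] y:[8,15] z:[-20,7] -> miss, prune
  N11 x:[-1/3,13/3] y:[-21,5] z:[-19,11] -> hit [-1/3,13/3], descend [8, 10]
    N8 x:[-1/3,1] y:[-11,4] z:[-3,11] -> hit [-1/3,1] leaf, test {P10(miss), P11(miss)}
    N10 x:[2/3,13/3] y:[-21,5] z:[-19,-3] -> miss, prune

order=[0, 2, 5, 7, 6, 9, 11, 8, 10]  |boxes|=9  |leaves|=3  hit=P3

== RESULT ==
[0, 2, 5, 7, 6, 9, 11, 8, 10]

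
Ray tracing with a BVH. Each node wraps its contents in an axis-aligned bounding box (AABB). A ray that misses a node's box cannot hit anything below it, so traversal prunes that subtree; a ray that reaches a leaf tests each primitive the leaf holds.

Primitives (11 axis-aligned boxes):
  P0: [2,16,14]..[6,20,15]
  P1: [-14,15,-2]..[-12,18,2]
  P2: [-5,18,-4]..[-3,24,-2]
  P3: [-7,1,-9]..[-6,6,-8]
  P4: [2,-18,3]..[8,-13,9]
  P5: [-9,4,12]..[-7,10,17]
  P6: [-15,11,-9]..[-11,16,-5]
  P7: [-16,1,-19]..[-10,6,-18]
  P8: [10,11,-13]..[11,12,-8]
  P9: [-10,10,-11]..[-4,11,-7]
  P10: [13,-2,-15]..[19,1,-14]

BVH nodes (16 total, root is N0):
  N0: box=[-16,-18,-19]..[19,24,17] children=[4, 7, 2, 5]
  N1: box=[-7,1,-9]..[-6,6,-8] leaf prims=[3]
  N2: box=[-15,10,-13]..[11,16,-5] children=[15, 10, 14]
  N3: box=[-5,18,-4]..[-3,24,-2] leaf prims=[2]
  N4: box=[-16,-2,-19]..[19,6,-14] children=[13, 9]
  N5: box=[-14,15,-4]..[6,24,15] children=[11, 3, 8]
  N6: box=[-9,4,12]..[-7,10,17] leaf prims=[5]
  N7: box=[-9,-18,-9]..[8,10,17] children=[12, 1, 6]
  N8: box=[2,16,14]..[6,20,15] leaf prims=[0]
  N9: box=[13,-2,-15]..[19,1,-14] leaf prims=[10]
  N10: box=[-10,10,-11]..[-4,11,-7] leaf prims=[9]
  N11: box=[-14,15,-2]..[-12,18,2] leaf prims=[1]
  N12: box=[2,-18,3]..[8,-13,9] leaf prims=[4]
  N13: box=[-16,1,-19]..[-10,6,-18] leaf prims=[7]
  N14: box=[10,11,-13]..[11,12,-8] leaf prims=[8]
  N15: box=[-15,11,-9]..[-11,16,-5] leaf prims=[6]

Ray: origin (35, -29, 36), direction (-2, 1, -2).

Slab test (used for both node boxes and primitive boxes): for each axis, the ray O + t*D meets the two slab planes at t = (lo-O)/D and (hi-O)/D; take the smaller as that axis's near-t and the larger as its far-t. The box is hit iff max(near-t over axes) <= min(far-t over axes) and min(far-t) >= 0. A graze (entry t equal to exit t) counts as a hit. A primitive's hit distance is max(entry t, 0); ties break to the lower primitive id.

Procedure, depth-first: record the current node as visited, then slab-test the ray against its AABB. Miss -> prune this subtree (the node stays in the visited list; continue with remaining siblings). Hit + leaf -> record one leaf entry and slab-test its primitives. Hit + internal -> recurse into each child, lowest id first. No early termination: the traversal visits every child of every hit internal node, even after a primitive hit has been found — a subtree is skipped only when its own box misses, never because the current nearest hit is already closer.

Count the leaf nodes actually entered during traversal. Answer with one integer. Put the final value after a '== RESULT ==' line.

Trace the traversal:
N0 x:[8,51/2] y:[11,53] z:[19/2,55/2] -> hit [11,51/2], descend [2, 4, 5, 7]
  N2 x:[12,25] y:[39,45] z:[41/2,49/2] -> miss, prune
  N4 x:[8,51/2] y:[27,35] z:[25,55/2] -> miss, prune
  N5 x:[29/2,49/2] y:[44,53] z:[21/2,20] -> miss, prune
  N7 x:[27/2,22] y:[11,39] z:[19/2,45/2] -> hit [27/2,22], descend [1, 6, 12]
    N1 x:[41/2,21] y:[30,35] z:[22,45/2] -> miss, prune
    N6 x:[21,22] y:[33,39] z:[19/2,12] -> miss, prune
    N12 x:[27/2,33/2] y:[11,16] z:[27/2,33/2] -> hit [27/2,16] leaf, test {P4@t=27/2}

order=[0, 2, 4, 5, 7, 1, 6, 12]  |boxes|=8  |leaves|=1  hit=P4

== RESULT ==
1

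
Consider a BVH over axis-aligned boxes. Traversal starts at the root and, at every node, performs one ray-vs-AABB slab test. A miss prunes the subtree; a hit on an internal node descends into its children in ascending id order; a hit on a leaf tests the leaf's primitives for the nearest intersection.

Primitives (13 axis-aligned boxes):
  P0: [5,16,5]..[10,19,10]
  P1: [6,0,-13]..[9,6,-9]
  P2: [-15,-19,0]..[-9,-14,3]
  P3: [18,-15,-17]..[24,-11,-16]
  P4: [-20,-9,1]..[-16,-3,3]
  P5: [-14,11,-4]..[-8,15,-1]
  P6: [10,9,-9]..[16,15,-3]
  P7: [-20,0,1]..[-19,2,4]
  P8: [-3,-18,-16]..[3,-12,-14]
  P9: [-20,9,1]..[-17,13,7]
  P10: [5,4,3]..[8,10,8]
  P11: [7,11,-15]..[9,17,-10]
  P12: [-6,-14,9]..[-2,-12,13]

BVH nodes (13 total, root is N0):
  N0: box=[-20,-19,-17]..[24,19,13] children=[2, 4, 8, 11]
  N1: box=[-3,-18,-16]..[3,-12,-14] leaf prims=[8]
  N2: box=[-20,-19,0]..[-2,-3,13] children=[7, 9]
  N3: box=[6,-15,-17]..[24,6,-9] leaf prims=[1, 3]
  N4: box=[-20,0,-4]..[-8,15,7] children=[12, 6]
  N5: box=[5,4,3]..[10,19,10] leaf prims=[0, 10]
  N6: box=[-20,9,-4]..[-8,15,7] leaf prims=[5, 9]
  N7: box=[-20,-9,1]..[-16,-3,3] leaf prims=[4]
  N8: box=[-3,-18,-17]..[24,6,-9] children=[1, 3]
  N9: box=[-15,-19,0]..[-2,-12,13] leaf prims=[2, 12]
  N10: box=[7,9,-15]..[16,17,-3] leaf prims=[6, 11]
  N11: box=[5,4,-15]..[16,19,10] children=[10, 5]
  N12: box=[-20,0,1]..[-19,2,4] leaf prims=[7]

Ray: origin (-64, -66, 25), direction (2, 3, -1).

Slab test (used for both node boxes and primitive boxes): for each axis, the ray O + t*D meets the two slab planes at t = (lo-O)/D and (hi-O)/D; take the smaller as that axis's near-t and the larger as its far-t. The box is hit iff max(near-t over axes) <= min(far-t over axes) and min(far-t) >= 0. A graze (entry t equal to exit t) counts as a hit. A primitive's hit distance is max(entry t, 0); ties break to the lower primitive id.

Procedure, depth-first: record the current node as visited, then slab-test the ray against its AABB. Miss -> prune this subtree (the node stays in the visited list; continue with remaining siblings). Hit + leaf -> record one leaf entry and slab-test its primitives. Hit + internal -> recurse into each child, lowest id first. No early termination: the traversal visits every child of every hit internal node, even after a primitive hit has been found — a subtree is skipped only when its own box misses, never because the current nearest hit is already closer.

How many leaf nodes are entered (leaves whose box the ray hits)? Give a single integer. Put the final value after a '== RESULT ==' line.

Traverse from the root:
N0 x:[22,44] y:[47/3,85/3] z:[12,42] -> hit [22,85/3], descend [2, 4, 8, 11]
  N2 x:[22,31] y:[47/3,21] z:[12,25] -> miss, prune
  N4 x:[22,28] y:[22,27] z:[18,29] -> hit [22,27], descend [6, 12]
    N6 x:[22,28] y:[25,27] z:[18,29] -> hit [25,27] leaf, test {P5@t=26, P9(miss)}
    N12 x:[22,45/2] y:[22,68/3] z:[21,24] -> hit [22,45/2] leaf, test {P7@t=22}
  N8 x:[61/2,44] y:[16,24] z:[34,42] -> miss, prune
  N11 x:[69/2,40] y:[70/3,85/3] z:[15,40] -> miss, prune

Summary -> nodes [0, 2, 4, 6, 12, 8, 11]; box-tests=7; leaf-entries=2; first=P7

== RESULT ==
2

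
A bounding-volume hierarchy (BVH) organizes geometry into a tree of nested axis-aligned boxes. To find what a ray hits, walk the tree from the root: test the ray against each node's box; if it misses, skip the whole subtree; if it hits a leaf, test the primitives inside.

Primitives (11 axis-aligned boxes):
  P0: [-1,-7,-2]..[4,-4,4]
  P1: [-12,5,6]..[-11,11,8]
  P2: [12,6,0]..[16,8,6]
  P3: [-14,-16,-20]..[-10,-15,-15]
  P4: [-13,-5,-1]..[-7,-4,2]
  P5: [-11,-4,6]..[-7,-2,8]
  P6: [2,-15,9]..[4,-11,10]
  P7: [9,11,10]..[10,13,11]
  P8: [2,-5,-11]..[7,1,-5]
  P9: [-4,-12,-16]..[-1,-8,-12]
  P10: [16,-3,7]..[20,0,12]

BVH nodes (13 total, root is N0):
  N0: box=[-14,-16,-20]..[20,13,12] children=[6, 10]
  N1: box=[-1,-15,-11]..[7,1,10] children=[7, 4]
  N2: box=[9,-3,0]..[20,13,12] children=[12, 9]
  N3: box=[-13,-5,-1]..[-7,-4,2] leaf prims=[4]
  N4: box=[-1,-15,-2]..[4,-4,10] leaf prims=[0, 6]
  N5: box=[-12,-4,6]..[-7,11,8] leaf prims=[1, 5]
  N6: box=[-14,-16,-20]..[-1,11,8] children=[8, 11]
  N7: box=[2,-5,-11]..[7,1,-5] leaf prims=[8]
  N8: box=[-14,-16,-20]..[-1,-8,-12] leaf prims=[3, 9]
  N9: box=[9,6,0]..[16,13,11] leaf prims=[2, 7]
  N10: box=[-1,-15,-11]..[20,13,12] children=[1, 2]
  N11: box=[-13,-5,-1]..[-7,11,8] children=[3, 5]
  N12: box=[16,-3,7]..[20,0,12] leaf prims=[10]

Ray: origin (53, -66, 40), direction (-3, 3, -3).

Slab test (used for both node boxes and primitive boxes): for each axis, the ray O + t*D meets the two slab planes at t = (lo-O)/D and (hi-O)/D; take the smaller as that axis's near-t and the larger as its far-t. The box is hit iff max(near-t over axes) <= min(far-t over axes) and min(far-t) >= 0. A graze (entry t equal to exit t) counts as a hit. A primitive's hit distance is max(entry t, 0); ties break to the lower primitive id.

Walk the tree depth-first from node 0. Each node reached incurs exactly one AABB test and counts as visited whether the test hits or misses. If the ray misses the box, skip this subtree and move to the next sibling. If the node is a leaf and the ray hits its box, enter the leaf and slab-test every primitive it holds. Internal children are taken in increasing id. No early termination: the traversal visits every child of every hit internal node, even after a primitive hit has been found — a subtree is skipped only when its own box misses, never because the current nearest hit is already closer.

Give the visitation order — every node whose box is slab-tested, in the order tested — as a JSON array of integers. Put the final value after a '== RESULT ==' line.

Trace the traversal:
N0 x:[11,67/3] y:[50/3,79/3] z:[28/3,20] -> hit [50/3,20], descend [6, 10]
  N6 x:[18,67/3] y:[50/3,77/3] z:[32/3,20] -> hit [18,20], descend [8, 11]
    N8 x:[18,67/3] y:[50/3,58/3] z:[52/3,20] -> hit [18,58/3] leaf, test {P3(miss), P9@t=18}
    N11 x:[20,22] y:[61/3,77/3] z:[32/3,41/3] -> miss, prune
  N10 x:[11,18] y:[17,79/3] z:[28/3,17] -> hit [17,17], descend [1, 2]
    N1 x:[46/3,18] y:[17,67/3] z:[10,17] -> hit [17,17], descend [4, 7]
      N4 x:[49/3,18] y:[17,62/3] z:[10,14] -> miss, prune
      N7 x:[46/3,17] y:[61/3,67/3] z:[15,17] -> miss, prune
    N2 x:[11,44/3] y:[21,79/3] z:[28/3,40/3] -> miss, prune

Summary -> nodes [0, 6, 8, 11, 10, 1, 4, 7, 2]; box-tests=9; leaf-entries=1; first=P9

== RESULT ==
[0, 6, 8, 11, 10, 1, 4, 7, 2]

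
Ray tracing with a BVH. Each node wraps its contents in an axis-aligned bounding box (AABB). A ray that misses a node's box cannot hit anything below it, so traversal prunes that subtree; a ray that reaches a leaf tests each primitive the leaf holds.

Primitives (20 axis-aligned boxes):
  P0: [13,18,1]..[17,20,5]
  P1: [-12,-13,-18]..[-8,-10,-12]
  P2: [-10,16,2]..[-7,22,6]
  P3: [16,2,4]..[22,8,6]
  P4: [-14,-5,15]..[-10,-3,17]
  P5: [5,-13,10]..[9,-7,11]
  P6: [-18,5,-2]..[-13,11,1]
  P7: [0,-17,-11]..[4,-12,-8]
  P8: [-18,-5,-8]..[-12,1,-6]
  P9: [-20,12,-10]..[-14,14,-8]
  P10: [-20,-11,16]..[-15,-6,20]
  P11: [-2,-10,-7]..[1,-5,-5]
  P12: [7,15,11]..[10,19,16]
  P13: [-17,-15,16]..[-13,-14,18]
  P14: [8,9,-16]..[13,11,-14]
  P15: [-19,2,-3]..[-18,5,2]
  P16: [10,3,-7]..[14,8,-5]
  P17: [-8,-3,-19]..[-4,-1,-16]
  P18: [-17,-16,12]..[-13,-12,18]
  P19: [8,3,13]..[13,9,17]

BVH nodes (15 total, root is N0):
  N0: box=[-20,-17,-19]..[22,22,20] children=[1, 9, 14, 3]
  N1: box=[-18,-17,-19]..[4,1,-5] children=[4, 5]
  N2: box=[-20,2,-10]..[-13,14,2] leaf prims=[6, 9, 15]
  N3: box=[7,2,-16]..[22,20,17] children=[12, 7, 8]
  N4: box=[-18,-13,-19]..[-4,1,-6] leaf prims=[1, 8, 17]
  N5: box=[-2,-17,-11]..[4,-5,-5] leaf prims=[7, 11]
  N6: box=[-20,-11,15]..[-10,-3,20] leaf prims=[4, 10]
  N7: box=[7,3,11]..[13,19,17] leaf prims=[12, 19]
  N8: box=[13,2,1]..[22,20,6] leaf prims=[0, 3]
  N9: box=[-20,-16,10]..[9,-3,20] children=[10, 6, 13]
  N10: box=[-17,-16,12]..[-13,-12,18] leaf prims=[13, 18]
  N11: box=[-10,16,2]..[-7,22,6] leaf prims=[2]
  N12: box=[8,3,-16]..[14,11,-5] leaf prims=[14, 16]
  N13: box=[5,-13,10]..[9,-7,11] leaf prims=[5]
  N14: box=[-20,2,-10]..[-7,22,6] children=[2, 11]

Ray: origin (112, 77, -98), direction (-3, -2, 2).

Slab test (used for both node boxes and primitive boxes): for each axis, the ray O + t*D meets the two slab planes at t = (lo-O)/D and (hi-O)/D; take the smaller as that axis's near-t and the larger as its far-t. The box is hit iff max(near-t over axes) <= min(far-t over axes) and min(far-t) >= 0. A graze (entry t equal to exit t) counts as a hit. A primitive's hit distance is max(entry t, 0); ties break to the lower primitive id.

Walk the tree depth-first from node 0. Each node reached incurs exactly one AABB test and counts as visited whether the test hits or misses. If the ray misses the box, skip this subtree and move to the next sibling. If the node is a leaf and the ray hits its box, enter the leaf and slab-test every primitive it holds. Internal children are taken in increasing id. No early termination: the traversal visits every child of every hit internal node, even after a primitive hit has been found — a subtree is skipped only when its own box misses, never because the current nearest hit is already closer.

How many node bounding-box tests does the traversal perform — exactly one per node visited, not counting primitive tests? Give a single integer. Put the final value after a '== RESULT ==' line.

Walk:
N0 x:[30,44] y:[55/2,47] z:[79/2,59] -> hit [79/2,44], descend [1, 3, 9, 14]
  N1 x:[36,130/3] y:[38,47] z:[79/2,93/2] -> hit [79/2,130/3], descend [4, 5]
    N4 x:[116/3,130/3] y:[38,45] z:[79/2,46] -> hit [79/2,130/3] leaf, test {P1(miss), P8(miss), P17@t=79/2}
    N5 x:[36,38] y:[41,47] z:[87/2,93/2] -> miss, prune
  N3 x:[30,35] y:[57/2,75/2] z:[41,115/2] -> miss, prune
  N9 x:[103/3,44] y:[40,93/2] z:[54,59] -> miss, prune
  N14 x:[119/3,44] y:[55/2,75/2] z:[44,52] -> miss, prune

order=[0, 1, 4, 5, 3, 9, 14]  |boxes|=7  |leaves|=1  hit=P17

== RESULT ==
7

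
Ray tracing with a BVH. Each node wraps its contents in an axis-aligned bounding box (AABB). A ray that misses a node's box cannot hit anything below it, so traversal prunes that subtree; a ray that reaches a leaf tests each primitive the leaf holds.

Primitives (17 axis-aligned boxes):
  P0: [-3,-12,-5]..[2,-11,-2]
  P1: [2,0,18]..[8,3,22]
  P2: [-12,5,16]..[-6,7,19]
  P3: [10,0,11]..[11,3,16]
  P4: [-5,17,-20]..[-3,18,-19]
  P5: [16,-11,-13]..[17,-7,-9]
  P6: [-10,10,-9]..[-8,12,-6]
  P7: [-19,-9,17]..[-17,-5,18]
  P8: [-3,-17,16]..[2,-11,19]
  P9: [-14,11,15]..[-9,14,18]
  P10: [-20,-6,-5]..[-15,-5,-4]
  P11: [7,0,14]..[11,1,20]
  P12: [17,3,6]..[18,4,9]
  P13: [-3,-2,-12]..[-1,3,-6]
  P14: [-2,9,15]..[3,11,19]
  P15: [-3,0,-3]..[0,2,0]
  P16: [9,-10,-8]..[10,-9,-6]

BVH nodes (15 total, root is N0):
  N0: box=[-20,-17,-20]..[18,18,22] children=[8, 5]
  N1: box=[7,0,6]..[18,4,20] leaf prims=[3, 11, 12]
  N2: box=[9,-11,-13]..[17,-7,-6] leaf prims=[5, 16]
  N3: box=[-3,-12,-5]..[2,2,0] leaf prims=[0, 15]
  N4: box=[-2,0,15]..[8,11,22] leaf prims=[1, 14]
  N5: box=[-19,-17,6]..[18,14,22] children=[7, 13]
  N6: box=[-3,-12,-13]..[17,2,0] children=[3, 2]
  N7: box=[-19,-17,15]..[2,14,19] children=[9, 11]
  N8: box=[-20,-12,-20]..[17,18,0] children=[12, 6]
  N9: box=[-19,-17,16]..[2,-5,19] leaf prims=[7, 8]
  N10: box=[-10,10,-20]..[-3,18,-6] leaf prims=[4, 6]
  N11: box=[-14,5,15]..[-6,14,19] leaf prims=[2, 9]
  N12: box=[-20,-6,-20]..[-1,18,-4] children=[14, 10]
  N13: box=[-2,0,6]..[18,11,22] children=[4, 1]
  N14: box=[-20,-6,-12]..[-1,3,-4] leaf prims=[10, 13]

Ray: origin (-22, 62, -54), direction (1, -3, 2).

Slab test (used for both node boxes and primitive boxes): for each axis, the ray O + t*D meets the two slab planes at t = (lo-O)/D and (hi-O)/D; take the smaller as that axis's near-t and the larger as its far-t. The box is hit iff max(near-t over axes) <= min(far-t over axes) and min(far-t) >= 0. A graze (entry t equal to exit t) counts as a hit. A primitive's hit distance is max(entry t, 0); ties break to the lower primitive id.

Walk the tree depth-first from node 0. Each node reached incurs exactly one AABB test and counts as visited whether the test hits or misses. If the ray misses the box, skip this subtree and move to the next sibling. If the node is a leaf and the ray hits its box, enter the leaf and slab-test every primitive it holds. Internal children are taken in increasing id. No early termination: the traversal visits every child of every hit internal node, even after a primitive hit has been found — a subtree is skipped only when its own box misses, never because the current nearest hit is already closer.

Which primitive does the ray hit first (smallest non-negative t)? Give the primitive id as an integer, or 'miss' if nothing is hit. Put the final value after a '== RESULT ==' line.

Traverse from the root:
N0 x:[2,40] y:[44/3,79/3] z:[17,38] -> hit [17,79/3], descend [5, 8]
  N5 x:[3,40] y:[16,79/3] z:[30,38] -> miss, prune
  N8 x:[2,39] y:[44/3,74/3] z:[17,27] -> hit [17,74/3], descend [6, 12]
    N6 x:[19,39] y:[20,74/3] z:[41/2,27] -> hit [41/2,74/3], descend [2, 3]
      N2 x:[31,39] y:[23,73/3] z:[41/2,24] -> miss, prune
      N3 x:[19,24] y:[20,74/3] z:[49/2,27] -> miss, prune
    N12 x:[2,21] y:[44/3,68/3] z:[17,25] -> hit [17,21], descend [10, 14]
      N10 x:[12,19] y:[44/3,52/3] z:[17,24] -> hit [17,52/3] leaf, test {P4(miss), P6(miss)}
      N14 x:[2,21] y:[59/3,68/3] z:[21,25] -> hit [21,21] leaf, test {P10(miss), P13@t=21}

9 AABB tests over nodes [0, 5, 8, 6, 2, 3, 12, 10, 14]; 2 leaves entered; closest P13.

== RESULT ==
13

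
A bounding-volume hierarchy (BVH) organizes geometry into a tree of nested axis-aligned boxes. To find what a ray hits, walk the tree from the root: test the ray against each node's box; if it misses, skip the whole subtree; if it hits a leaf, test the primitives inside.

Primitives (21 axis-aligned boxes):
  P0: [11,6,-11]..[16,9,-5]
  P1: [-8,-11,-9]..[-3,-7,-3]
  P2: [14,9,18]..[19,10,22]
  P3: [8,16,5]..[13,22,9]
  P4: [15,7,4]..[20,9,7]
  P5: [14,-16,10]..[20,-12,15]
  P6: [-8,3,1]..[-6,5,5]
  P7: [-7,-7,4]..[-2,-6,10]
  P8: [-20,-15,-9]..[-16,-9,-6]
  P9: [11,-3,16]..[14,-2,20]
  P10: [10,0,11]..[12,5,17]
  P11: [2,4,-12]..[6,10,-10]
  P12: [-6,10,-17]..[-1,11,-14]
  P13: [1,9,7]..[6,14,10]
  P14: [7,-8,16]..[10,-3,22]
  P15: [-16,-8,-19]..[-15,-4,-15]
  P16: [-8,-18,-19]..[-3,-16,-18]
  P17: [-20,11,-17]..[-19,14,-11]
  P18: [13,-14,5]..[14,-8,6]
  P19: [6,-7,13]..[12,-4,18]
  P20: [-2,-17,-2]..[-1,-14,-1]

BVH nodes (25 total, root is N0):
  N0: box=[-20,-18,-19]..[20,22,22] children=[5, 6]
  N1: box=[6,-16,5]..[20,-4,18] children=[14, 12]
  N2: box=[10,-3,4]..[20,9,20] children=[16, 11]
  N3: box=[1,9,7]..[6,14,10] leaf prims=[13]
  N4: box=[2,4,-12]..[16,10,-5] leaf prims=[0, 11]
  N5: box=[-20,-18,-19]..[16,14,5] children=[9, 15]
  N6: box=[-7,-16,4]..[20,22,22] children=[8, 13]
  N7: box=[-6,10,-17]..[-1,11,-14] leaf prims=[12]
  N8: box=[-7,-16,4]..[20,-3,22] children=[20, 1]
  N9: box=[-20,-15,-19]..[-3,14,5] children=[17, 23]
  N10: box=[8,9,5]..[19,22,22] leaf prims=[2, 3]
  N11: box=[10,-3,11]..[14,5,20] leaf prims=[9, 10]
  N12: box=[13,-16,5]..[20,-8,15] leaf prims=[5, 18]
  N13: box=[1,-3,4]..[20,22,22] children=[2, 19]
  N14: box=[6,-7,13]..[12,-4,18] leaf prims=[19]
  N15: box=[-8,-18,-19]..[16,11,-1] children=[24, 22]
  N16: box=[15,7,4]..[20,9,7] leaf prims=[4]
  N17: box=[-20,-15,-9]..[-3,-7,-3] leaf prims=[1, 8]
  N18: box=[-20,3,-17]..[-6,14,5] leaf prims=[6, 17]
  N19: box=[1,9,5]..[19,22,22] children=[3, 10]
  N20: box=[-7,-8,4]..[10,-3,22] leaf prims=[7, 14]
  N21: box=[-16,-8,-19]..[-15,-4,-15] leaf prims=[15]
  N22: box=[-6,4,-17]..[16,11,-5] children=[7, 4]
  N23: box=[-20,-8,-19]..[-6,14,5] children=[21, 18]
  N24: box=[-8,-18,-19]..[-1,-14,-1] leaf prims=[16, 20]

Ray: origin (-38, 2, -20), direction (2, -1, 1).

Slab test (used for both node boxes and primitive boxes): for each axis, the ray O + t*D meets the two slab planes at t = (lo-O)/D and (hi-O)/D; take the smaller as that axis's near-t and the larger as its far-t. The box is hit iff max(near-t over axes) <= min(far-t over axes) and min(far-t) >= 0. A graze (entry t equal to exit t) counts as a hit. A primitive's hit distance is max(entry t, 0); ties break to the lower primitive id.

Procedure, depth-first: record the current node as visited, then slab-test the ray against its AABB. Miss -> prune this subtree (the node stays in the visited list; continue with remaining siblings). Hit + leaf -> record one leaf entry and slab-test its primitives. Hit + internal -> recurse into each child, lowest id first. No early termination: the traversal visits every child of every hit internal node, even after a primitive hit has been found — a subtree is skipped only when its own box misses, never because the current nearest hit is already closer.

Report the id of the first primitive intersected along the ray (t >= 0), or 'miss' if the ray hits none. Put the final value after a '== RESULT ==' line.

Trace the traversal:
N0 x:[9,29] y:[-20,20] z:[1,42] -> hit [9,20], descend [5, 6]
  N5 x:[9,27] y:[-12,20] z:[1,25] -> hit [9,20], descend [9, 15]
    N9 x:[9,35/2] y:[-12,17] z:[1,25] -> hit [9,17], descend [17, 23]
      N17 x:[9,35/2] y:[9,17] z:[11,17] -> hit [11,17] leaf, test {P1(miss), P8@t=11}
      N23 x:[9,16] y:[-12,10] z:[1,25] -> hit [9,10], descend [18, 21]
        N18 x:[9,16] y:[-12,-1] z:[3,25] -> miss, prune
        N21 x:[11,23/2] y:[6,10] z:[1,5] -> miss, prune
    N15 x:[15,27] y:[-9,20] z:[1,19] -> hit [15,19], descend [22, 24]
      N22 x:[16,27] y:[-9,-2] z:[3,15] -> miss, prune
      N24 x:[15,37/2] y:[16,20] z:[1,19] -> hit [16,37/2] leaf, test {P16(miss), P20@t=18}
  N6 x:[31/2,29] y:[-20,18] z:[24,42] -> miss, prune

11 AABB tests over nodes [0, 5, 9, 17, 23, 18, 21, 15, 22, 24, 6]; 2 leaves entered; closest P8.

== RESULT ==
8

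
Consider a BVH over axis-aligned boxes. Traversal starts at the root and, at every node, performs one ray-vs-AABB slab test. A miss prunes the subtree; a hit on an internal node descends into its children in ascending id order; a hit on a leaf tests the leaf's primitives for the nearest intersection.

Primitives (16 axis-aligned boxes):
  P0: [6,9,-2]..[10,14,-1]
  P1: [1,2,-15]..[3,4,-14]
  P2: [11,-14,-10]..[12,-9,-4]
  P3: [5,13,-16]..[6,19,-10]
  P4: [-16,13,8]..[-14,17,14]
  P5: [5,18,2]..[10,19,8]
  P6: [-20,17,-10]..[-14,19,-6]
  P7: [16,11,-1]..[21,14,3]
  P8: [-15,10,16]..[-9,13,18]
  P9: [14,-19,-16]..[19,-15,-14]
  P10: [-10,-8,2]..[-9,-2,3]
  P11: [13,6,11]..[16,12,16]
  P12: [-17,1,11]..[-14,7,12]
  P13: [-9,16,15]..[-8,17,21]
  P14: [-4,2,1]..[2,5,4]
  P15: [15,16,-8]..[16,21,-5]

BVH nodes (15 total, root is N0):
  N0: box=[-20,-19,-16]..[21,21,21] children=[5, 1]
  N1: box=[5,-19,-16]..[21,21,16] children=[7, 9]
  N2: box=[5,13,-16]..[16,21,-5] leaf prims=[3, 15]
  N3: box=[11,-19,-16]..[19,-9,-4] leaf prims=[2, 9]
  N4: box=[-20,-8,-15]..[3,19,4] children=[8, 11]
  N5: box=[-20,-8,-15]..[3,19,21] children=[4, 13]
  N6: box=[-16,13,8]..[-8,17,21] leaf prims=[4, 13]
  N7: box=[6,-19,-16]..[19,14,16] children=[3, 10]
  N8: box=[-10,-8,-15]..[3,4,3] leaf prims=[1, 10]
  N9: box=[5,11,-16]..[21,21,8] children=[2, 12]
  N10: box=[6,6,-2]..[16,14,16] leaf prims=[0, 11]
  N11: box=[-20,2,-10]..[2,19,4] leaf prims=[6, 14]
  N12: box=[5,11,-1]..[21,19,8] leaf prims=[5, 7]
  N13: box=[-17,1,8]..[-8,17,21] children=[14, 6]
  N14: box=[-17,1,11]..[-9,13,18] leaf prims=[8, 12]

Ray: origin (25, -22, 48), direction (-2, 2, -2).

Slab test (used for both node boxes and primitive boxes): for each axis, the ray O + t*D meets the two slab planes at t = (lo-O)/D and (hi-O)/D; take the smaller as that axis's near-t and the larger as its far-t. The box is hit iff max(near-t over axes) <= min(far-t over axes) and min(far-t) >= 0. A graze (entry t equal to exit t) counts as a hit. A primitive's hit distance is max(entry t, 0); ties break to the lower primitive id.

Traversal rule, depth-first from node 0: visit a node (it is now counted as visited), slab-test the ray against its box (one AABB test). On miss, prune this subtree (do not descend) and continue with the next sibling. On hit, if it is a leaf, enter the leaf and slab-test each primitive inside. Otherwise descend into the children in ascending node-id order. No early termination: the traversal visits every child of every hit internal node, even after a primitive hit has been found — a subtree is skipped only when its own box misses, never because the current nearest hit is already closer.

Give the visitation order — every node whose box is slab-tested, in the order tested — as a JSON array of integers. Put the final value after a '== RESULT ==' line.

Trace the traversal:
N0 x:[2,45/2] y:[3/2,43/2] z:[27/2,32] -> hit [27/2,43/2], descend [1, 5]
  N1 x:[2,10] y:[3/2,43/2] z:[16,32] -> miss, prune
  N5 x:[11,45/2] y:[7,41/2] z:[27/2,63/2] -> hit [27/2,41/2], descend [4, 13]
    N4 x:[11,45/2] y:[7,41/2] z:[22,63/2] -> miss, prune
    N13 x:[33/2,21] y:[23/2,39/2] z:[27/2,20] -> hit [33/2,39/2], descend [6, 14]
      N6 x:[33/2,41/2] y:[35/2,39/2] z:[27/2,20] -> hit [35/2,39/2] leaf, test {P4@t=39/2, P13(miss)}
      N14 x:[17,21] y:[23/2,35/2] z:[15,37/2] -> hit [17,35/2] leaf, test {P8(miss), P12(miss)}

7 AABB tests over nodes [0, 1, 5, 4, 13, 6, 14]; 2 leaves entered; closest P4.

== RESULT ==
[0, 1, 5, 4, 13, 6, 14]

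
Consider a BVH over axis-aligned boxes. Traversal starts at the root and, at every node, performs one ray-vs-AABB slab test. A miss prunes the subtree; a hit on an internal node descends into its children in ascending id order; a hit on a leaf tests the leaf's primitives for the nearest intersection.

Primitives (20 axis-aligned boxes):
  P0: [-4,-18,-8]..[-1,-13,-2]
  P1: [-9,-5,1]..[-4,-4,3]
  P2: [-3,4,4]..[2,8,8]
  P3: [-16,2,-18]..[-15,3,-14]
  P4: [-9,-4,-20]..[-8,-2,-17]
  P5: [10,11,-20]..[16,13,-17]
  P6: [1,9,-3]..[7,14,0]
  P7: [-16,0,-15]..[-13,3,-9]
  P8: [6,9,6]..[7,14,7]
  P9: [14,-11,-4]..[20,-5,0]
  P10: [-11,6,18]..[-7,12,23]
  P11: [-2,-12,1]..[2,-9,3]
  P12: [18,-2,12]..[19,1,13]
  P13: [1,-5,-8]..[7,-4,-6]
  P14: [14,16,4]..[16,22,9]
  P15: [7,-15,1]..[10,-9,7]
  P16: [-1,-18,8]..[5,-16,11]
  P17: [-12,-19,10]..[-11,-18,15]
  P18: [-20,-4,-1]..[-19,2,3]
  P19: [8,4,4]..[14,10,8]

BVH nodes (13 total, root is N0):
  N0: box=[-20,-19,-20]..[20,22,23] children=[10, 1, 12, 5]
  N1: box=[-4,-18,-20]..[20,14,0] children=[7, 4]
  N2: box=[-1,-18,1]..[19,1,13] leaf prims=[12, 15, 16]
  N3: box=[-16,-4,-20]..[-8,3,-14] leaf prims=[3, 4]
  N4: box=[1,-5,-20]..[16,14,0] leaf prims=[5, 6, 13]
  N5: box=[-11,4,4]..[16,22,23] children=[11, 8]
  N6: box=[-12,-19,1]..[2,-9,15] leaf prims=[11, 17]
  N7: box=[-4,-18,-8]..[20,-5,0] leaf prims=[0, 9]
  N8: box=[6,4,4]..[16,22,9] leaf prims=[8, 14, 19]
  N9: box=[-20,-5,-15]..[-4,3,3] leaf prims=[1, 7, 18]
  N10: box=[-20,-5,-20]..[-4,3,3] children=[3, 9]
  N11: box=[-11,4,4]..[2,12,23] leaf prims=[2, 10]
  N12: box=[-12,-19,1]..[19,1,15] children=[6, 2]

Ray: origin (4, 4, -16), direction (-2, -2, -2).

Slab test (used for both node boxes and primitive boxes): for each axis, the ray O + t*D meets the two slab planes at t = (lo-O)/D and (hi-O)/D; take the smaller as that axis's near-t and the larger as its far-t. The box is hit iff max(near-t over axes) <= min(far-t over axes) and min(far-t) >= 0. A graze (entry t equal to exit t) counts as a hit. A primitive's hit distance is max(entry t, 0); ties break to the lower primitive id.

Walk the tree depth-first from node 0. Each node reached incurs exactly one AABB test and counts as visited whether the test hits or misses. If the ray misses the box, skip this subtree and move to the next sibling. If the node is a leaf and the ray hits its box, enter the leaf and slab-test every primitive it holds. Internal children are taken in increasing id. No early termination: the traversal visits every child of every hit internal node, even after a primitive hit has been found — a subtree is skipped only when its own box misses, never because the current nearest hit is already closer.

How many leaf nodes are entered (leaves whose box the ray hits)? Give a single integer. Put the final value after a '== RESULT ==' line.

Walk:
N0 x:[-8,12] y:[-9,23/2] z:[-39/2,2] -> hit [-8,2], descend [1, 5, 10, 12]
  N1 x:[-8,4] y:[-5,11] z:[-8,2] -> hit [-5,2], descend [4, 7]
    N4 x:[-6,3/2] y:[-5,9/2] z:[-8,2] -> hit [-5,3/2] leaf, test {P5(miss), P6(miss), P13(miss)}
    N7 x:[-8,4] y:[9/2,11] z:[-8,-4] -> miss, prune
  N5 x:[-6,15/2] y:[-9,0] z:[-39/2,-10] -> miss, prune
  N10 x:[4,12] y:[1/2,9/2] z:[-19/2,2] -> miss, prune
  N12 x:[-15/2,8] y:[3/2,23/2] z:[-31/2,-17/2] -> miss, prune

order=[0, 1, 4, 7, 5, 10, 12]  |boxes|=7  |leaves|=1  hit=miss

== RESULT ==
1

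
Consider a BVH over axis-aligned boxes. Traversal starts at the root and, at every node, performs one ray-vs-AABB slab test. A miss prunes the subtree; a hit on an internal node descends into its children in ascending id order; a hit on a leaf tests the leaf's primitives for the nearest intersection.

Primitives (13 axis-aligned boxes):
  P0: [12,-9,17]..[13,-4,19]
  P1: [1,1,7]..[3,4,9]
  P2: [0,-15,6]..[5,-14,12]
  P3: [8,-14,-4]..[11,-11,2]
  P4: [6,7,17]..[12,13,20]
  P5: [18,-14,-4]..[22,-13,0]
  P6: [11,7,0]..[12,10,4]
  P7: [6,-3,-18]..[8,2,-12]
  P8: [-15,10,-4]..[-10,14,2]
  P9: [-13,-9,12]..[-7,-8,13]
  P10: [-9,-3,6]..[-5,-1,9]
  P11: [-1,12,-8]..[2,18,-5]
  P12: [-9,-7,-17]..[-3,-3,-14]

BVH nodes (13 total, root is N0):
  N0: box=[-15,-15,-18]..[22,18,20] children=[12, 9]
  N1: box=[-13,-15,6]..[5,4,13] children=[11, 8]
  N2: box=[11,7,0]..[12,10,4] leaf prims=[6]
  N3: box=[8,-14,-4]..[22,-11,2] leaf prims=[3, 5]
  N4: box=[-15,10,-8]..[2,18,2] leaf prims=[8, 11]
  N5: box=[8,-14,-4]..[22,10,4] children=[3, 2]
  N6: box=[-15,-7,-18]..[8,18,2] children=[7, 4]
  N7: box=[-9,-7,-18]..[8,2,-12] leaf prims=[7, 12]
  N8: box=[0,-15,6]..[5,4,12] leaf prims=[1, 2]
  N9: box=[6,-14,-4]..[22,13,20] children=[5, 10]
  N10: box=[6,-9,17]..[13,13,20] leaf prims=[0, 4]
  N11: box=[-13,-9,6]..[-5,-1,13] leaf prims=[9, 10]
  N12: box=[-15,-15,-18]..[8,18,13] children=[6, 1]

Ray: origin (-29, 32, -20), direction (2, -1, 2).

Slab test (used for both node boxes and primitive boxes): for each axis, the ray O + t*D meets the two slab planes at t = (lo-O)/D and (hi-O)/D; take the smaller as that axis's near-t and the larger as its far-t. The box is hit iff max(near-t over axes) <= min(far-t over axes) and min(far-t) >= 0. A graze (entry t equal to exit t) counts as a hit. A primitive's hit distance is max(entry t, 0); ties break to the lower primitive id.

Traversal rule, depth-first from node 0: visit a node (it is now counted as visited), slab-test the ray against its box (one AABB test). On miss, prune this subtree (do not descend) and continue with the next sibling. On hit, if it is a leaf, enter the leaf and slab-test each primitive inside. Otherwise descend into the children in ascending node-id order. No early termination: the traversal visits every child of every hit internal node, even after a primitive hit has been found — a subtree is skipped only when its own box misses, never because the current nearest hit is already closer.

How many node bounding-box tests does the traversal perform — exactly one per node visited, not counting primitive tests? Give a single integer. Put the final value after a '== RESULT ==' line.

Walk:
N0 x:[7,51/2] y:[14,47] z:[1,20] -> hit [14,20], descend [9, 12]
  N9 x:[35/2,51/2] y:[19,46] z:[8,20] -> hit [19,20], descend [5, 10]
    N5 x:[37/2,51/2] y:[22,46] z:[8,12] -> miss, prune
    N10 x:[35/2,21] y:[19,41] z:[37/2,20] -> hit [19,20] leaf, test {P0(miss), P4@t=19}
  N12 x:[7,37/2] y:[14,47] z:[1,33/2] -> hit [14,33/2], descend [1, 6]
    N1 x:[8,17] y:[28,47] z:[13,33/2] -> miss, prune
    N6 x:[7,37/2] y:[14,39] z:[1,11] -> miss, prune

order=[0, 9, 5, 10, 12, 1, 6]  |boxes|=7  |leaves|=1  hit=P4

== RESULT ==
7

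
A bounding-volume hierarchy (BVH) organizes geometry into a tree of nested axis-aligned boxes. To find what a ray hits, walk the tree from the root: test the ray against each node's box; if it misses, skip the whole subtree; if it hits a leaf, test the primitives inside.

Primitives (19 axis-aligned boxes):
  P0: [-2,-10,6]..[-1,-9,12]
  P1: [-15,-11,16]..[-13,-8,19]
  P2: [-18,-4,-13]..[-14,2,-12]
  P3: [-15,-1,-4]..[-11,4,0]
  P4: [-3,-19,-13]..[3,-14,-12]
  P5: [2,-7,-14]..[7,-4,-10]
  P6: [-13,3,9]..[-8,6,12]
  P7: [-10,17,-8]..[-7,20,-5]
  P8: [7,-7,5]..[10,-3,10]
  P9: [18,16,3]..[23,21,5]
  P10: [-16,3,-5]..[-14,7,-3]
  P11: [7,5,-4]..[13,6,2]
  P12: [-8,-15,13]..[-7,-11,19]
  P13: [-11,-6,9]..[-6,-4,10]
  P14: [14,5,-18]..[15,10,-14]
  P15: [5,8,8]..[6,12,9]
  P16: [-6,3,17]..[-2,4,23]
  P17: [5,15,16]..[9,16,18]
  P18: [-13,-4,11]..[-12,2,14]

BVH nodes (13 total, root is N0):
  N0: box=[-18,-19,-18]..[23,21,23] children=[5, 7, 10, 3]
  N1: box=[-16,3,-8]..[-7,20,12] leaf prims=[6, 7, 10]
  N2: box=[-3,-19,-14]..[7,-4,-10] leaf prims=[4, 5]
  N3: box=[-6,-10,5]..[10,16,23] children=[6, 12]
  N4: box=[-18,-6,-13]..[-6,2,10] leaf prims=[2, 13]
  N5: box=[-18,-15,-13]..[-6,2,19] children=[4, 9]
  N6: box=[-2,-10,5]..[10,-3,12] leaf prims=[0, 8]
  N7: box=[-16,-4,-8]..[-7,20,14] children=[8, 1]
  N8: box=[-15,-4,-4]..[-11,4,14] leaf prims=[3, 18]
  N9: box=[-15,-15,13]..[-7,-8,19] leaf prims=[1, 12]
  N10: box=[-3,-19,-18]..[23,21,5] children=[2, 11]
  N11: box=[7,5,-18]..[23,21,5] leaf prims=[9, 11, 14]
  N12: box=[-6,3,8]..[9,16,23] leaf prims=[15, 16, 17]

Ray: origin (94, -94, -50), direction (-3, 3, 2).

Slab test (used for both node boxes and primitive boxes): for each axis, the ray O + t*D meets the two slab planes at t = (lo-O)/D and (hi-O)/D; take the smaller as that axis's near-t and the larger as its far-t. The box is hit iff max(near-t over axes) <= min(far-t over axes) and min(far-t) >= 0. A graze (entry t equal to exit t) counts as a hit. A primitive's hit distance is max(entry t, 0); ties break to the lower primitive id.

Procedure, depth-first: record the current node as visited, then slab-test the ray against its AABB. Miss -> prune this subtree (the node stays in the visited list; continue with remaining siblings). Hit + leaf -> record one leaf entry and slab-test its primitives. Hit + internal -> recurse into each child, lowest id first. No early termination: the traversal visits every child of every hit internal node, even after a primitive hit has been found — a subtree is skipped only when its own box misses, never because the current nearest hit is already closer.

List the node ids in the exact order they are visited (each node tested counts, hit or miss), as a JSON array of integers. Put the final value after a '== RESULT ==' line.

Trace the traversal:
N0 x:[71/3,112/3] y:[25,115/3] z:[16,73/2] -> hit [25,73/2], descend [3, 5, 7, 10]
  N3 x:[28,100/3] y:[28,110/3] z:[55/2,73/2] -> hit [28,100/3], descend [6, 12]
    N6 x:[28,32] y:[28,91/3] z:[55/2,31] -> hit [28,91/3] leaf, test {P0(miss), P8@t=29}
    N12 x:[85/3,100/3] y:[97/3,110/3] z:[29,73/2] -> hit [97/3,100/3] leaf, test {P15(miss), P16(miss), P17(miss)}
  N5 x:[100/3,112/3] y:[79/3,32] z:[37/2,69/2] -> miss, prune
  N7 x:[101/3,110/3] y:[30,38] z:[21,32] -> miss, prune
  N10 x:[71/3,97/3] y:[25,115/3] z:[16,55/2] -> hit [25,55/2], descend [2, 11]
    N2 x:[29,97/3] y:[25,30] z:[18,20] -> miss, prune
    N11 x:[71/3,29] y:[33,115/3] z:[16,55/2] -> miss, prune

order=[0, 3, 6, 12, 5, 7, 10, 2, 11]  |boxes|=9  |leaves|=2  hit=P8

== RESULT ==
[0, 3, 6, 12, 5, 7, 10, 2, 11]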